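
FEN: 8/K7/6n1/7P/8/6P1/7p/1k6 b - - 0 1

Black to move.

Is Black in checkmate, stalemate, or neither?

Black to move; black king on b1.
In check: no.
Legal moves for Black: Nh8, Nf8, Ne7, Ne5, Nh4, Nf4, Kc2, Kb2, Ka2, Kc1, Ka1, h1=Q, h1=R, h1=B, h1=N.
Black has 15 legal moves and is not in check → neither.

neither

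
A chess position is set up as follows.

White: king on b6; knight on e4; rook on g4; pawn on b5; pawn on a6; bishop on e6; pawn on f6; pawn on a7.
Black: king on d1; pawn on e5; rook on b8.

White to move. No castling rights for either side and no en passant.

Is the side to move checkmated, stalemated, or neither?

neither

White to move; white king on b6.
In check: yes, from the black rook on b8.
Legal moves for White: Kc7, Kc6, Kc5, Ka5, axb8=Q, axb8=R, axb8=B, axb8=N.
White is in check but has 8 legal moves → neither.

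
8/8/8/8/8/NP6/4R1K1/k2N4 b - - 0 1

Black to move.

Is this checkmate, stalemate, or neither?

stalemate

Black to move; black king on a1.
In check: no.
King squares — b1: attacked by Na3; a2: attacked by Re2; b2: attacked by Nd1.
Legal moves for Black: none.
Not in check and no legal moves → stalemate.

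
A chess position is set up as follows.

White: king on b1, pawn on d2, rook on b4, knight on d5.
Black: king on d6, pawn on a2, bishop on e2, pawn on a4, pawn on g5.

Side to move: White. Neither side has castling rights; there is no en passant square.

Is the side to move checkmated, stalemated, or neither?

White to move; white king on b1.
In check: yes, from the black pawn on a2.
King squares — a1: available; c1: available; a2: available; b2: available; c2: available.
Legal moves for White: Kc2, Kb2, Kxa2, Kc1, Ka1.
White is in check but has 5 legal moves → neither.

neither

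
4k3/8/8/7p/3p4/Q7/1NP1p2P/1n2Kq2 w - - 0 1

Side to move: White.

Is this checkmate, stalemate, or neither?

checkmate

White to move; white king on e1.
In check: yes, from the black queen on f1.
King squares — d1: attacked by Qf1; f1: attacked by Pe2; d2: attacked by Nb1; e2: attacked by Qf1; f2: attacked by Qf1.
Legal moves for White: none.
In check with no legal moves → checkmate.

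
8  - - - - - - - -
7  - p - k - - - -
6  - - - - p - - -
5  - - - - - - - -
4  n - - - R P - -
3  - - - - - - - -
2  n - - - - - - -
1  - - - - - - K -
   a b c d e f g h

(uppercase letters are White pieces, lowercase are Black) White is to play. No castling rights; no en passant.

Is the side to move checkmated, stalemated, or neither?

White to move; white king on g1.
In check: no.
Legal moves for White: Rxe6, Re5, Rd4+, Rc4, Rb4, Rxa4, Re3, Re2, Re1, Kh2, Kg2, Kf2, Kh1, Kf1, f5.
White has 15 legal moves and is not in check → neither.

neither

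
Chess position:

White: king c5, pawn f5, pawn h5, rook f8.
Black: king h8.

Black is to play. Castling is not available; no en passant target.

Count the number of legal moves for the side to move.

2

Black to move; king on h8.
In check: yes, from the white rook on f8.
Legal moves: Kh7, Kg7.
Count: 2.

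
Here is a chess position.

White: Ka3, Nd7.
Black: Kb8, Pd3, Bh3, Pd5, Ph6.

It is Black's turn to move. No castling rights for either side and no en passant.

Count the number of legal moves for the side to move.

Black to move; king on b8.
In check: yes, from the white knight on d7.
Legal moves: Kc8, Ka8, Kc7, Kb7, Ka7, Bxd7.
Count: 6.

6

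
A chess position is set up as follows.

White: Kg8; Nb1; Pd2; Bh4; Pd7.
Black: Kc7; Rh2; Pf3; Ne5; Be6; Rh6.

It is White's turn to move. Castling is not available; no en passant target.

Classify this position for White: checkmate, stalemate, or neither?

neither

White to move; white king on g8.
In check: yes, from the black bishop on e6.
Legal moves for White: Kf8, Kg7.
White is in check but has 2 legal moves → neither.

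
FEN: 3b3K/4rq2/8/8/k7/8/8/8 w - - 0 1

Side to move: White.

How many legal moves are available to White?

White to move; king on h8.
In check: no.
Legal moves: none.
Count: 0.

0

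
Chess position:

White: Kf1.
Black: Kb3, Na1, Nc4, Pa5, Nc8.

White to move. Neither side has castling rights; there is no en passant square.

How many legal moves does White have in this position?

White to move; king on f1.
In check: no.
Legal moves: Kg2, Kf2, Ke2, Kg1, Ke1.
Count: 5.

5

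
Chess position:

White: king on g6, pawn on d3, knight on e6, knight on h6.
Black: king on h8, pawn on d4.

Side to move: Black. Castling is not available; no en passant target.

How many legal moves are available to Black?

0

Black to move; king on h8.
In check: no.
Legal moves: none.
Count: 0.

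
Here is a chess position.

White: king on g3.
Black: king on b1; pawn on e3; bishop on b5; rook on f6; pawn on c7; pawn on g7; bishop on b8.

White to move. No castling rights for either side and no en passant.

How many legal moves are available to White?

White to move; king on g3.
In check: no.
Legal moves: Kh4, Kg4, Kh3, Kh2, Kg2.
Count: 5.

5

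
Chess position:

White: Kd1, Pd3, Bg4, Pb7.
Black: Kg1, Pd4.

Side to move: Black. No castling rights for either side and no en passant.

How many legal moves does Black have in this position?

Black to move; king on g1.
In check: no.
Legal moves: Kh2, Kg2, Kf2, Kh1, Kf1.
Count: 5.

5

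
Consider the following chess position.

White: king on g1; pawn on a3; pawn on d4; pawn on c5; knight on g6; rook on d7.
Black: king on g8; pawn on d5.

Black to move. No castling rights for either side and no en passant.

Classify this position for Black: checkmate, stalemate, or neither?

Black to move; black king on g8.
In check: no.
King squares — f7: attacked by Rd7; g7: attacked by Rd7; h7: attacked by Rd7; f8: attacked by Ng6; h8: attacked by Ng6.
Legal moves for Black: none.
Not in check and no legal moves → stalemate.

stalemate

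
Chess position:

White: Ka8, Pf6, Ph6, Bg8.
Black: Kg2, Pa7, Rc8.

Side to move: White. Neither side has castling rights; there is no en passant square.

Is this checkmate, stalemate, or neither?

neither

White to move; white king on a8.
In check: yes, from the black rook on c8.
Legal moves for White: Kb7, Kxa7.
White is in check but has 2 legal moves → neither.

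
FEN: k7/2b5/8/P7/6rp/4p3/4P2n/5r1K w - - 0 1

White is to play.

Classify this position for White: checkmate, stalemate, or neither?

White to move; white king on h1.
In check: yes, from the black rook on f1.
King squares — g1: attacked by Rf1; g2: attacked by Rg4; h2: attacked by Bc7.
Legal moves for White: none.
In check with no legal moves → checkmate.

checkmate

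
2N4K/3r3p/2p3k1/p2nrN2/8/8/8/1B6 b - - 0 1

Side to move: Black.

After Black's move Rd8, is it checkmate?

After Rd8: white king on h8; in check: yes, from the black rook on d8.
King squares — g7: attacked by Kg6; h7: attacked by Kg6; g8: attacked by Rd8.
White has no legal moves → checkmate.

yes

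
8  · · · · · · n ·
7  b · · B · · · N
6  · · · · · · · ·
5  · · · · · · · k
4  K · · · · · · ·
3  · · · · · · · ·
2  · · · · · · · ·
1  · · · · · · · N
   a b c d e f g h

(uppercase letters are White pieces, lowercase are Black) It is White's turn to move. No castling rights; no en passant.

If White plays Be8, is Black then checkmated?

no

After Be8: black king on h5; in check: yes, from the white bishop on e8.
Black has 3 legal replies: Kh6, Kh4, Kg4.
In check but a legal move exists → not checkmate.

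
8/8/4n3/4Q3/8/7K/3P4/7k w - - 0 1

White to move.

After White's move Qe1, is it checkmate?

yes

After Qe1: black king on h1; in check: yes, from the white queen on e1.
King squares — g1: attacked by Qe1; g2: attacked by Kh3; h2: attacked by Kh3.
Black has no legal moves → checkmate.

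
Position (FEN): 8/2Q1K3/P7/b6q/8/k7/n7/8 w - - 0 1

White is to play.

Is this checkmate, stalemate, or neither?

neither

White to move; white king on e7.
In check: no.
Legal moves for White include: Kf8, Kd8, Kd7, Kf6, Ke6, Kd6, Qd8, Qc8, Qb8, Qd7, Qb7, Qa7, Qd6+, Qc6, Qb6, Qe5, Qc5+, Qxa5+, ... (list truncated; more exist).
White has legal moves and is not in check → neither.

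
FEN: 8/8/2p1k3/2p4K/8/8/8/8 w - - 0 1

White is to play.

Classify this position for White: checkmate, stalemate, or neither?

neither

White to move; white king on h5.
In check: no.
Legal moves for White: Kh6, Kg6, Kg5, Kh4, Kg4.
White has 5 legal moves and is not in check → neither.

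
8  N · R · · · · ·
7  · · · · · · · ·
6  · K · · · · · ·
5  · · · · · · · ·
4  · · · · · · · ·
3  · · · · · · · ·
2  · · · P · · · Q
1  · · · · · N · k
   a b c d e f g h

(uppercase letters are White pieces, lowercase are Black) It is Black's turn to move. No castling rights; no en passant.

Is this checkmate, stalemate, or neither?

checkmate

Black to move; black king on h1.
In check: yes, from the white queen on h2.
King squares — g1: attacked by Qh2; g2: attacked by Qh2; h2: attacked by Nf1.
Legal moves for Black: none.
In check with no legal moves → checkmate.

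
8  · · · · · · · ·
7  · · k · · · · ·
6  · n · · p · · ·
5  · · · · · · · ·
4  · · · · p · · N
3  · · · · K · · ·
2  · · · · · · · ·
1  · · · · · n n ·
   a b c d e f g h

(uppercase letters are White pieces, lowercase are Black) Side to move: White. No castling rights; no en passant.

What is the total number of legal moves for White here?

White to move; king on e3.
In check: yes, from the black knight on f1.
Legal moves: Kf4, Kxe4, Kd4, Kf2.
Count: 4.

4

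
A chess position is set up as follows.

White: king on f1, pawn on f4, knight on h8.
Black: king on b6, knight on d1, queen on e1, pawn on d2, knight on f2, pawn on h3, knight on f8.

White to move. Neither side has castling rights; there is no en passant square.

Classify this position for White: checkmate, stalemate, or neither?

White to move; white king on f1.
In check: yes, from the black queen on e1.
King squares — e1: attacked by Pd2; g1: attacked by Qe1; e2: attacked by Qe1; f2: attacked by Nd1; g2: attacked by Ph3.
Legal moves for White: none.
In check with no legal moves → checkmate.

checkmate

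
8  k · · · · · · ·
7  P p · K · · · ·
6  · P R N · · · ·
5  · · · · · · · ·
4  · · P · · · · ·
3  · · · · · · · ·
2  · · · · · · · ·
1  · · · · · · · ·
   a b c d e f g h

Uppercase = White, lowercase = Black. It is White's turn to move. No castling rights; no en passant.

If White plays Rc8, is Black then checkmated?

After Rc8: black king on a8; in check: yes, from the white rook on c8.
King squares — a7: attacked by Pb6; b7: own pawn; b8: attacked by Pa7.
Black has no legal moves → checkmate.

yes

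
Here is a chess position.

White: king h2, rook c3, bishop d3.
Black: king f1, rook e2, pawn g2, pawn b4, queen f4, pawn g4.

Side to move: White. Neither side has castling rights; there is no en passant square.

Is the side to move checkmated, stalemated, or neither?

checkmate

White to move; white king on h2.
In check: yes, from the black queen on f4.
King squares — g1: attacked by Kf1; h1: attacked by Pg2; g2: attacked by Kf1; g3: attacked by Qf4; h3: attacked by Pg4.
Legal moves for White: none.
In check with no legal moves → checkmate.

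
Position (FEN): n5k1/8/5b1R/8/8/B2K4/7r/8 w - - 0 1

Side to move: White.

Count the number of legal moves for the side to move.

18

White to move; king on d3.
In check: no.
Legal moves: Rh8+, Rh7, Rg6+, Rxf6, Rh5, Rh4, Rh3, Rxh2, Ke4, Kc4, Ke3, Bf8, Be7, Bd6, Bc5, Bb4, Bb2, Bc1.
Count: 18.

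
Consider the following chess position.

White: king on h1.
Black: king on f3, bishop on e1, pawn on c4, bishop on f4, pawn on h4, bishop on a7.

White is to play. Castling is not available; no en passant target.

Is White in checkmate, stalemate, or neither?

stalemate

White to move; white king on h1.
In check: no.
King squares — g1: attacked by Ba7; g2: attacked by Kf3; h2: attacked by Bf4.
Legal moves for White: none.
Not in check and no legal moves → stalemate.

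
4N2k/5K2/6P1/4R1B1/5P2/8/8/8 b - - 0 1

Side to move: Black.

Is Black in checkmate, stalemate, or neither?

stalemate

Black to move; black king on h8.
In check: no.
King squares — g7: attacked by Kf7; h7: attacked by Pg6; g8: attacked by Kf7.
Legal moves for Black: none.
Not in check and no legal moves → stalemate.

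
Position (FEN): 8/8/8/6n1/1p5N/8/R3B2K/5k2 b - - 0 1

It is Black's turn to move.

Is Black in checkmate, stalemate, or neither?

Black to move; black king on f1.
In check: yes, from the white bishop on e2.
King squares — e1: available; g1: attacked by Kh2; e2: attacked by Ra2; f2: available; g2: attacked by Kh2.
Legal moves for Black: Kf2, Ke1.
Black is in check but has 2 legal moves → neither.

neither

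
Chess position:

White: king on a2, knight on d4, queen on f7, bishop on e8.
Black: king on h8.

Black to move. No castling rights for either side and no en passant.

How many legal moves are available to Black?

0

Black to move; king on h8.
In check: no.
Legal moves: none.
Count: 0.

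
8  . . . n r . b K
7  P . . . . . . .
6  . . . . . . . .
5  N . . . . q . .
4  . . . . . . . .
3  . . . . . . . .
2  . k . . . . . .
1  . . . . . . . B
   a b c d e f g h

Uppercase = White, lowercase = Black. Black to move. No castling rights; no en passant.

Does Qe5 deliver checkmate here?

After Qe5: white king on h8; in check: yes, from the black queen on e5.
King squares — g7: attacked by Qe5; h7: attacked by Bg8; g8: attacked by Re8.
White has no legal moves → checkmate.

yes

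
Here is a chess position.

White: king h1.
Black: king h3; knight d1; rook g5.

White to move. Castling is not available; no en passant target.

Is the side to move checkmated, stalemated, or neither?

White to move; white king on h1.
In check: no.
King squares — g1: attacked by Rg5; g2: attacked by Kh3; h2: attacked by Kh3.
Legal moves for White: none.
Not in check and no legal moves → stalemate.

stalemate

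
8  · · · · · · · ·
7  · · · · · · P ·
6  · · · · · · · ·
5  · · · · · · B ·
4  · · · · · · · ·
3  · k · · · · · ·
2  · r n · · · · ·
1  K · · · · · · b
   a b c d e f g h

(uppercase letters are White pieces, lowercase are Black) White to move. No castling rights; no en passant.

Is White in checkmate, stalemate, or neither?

White to move; white king on a1.
In check: yes, from the black knight on c2.
King squares — b1: attacked by Rb2; a2: attacked by Rb2; b2: attacked by Kb3.
Legal moves for White: none.
In check with no legal moves → checkmate.

checkmate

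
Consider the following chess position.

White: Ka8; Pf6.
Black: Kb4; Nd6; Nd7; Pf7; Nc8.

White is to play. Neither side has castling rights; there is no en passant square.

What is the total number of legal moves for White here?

0

White to move; king on a8.
In check: no.
Legal moves: none.
Count: 0.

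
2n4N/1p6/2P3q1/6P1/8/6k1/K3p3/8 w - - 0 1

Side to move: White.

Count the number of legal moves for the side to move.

8

White to move; king on a2.
In check: no.
Legal moves: Nf7, Nxg6, Kb3, Ka3, Kb2, Ka1, cxb7, c7.
Count: 8.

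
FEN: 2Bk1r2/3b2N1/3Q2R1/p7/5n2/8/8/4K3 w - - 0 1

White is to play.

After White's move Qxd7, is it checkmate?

After Qxd7: black king on d8; in check: yes, from the white queen on d7.
King squares — c7: attacked by Qd7; d7: attacked by Bc8; e7: attacked by Qd7; c8: attacked by Qd7; e8: attacked by Qd7.
Black has no legal moves → checkmate.

yes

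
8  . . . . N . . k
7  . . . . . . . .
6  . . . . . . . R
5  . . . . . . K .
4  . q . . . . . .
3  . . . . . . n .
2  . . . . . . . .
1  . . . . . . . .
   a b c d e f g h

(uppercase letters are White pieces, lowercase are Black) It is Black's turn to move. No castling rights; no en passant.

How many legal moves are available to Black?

1

Black to move; king on h8.
In check: yes, from the white rook on h6.
Legal moves: Kg8.
Count: 1.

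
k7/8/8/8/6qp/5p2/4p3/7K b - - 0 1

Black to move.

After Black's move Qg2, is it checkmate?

yes

After Qg2: white king on h1; in check: yes, from the black queen on g2.
King squares — g1: attacked by Qg2; g2: attacked by Pf3; h2: attacked by Qg2.
White has no legal moves → checkmate.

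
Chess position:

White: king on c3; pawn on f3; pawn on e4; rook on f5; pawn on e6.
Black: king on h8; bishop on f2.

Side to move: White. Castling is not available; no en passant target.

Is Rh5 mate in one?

no

After Rh5: black king on h8; in check: yes, from the white rook on h5.
Black has 2 legal replies: Kg8, Kg7.
In check but a legal move exists → not checkmate.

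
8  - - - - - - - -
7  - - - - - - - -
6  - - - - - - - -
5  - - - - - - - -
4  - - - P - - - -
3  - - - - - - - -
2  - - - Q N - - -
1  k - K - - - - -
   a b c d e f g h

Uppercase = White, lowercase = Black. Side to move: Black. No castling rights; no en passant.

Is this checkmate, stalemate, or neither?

stalemate

Black to move; black king on a1.
In check: no.
King squares — b1: attacked by Kc1; a2: attacked by Qd2; b2: attacked by Kc1.
Legal moves for Black: none.
Not in check and no legal moves → stalemate.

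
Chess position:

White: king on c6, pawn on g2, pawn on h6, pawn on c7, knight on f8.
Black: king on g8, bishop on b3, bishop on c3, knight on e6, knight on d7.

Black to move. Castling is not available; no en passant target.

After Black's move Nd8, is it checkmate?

no

After Nd8: white king on c6; in check: yes, from the black knight on d8.
White has 7 legal replies: Kxd7, Kd6, Kb5, cxd8=Q, cxd8=R, cxd8=B, cxd8=N.
In check but a legal move exists → not checkmate.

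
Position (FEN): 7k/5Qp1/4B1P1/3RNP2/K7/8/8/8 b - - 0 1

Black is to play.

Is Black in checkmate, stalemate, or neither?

Black to move; black king on h8.
In check: no.
King squares — g7: own pawn; h7: attacked by Pg6; g8: attacked by Qf7.
Legal moves for Black: none.
Not in check and no legal moves → stalemate.

stalemate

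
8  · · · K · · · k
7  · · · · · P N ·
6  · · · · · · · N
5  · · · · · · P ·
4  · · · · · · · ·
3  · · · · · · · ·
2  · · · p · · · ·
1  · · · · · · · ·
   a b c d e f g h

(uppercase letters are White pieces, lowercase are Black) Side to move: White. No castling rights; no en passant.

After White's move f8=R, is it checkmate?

After f8=R: black king on h8; in check: yes, from the white rook on f8.
Black has 2 legal replies: Kh7, Kxg7.
In check but a legal move exists → not checkmate.

no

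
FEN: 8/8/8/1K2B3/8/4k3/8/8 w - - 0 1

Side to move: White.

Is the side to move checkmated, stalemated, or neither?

neither

White to move; white king on b5.
In check: no.
Legal moves for White include: Bh8, Bb8, Bg7, Bc7, Bf6, Bd6, Bf4+, Bd4+, Bg3, Bc3, Bh2, Bb2, Ba1, Kc6, Kb6, Ka6, Kc5, Ka5, ... (list truncated; more exist).
White has legal moves and is not in check → neither.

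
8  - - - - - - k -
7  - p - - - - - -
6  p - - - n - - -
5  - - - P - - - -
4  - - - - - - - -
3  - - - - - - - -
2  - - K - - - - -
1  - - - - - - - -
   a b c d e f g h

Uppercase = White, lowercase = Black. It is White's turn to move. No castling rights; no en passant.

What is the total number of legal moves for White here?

10

White to move; king on c2.
In check: no.
Legal moves: Kd3, Kc3, Kb3, Kd2, Kb2, Kd1, Kc1, Kb1, dxe6, d6.
Count: 10.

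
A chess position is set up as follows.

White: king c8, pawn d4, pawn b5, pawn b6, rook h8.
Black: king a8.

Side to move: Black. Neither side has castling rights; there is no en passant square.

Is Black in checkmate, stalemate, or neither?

stalemate

Black to move; black king on a8.
In check: no.
King squares — a7: attacked by Pb6; b7: attacked by Kc8; b8: attacked by Kc8.
Legal moves for Black: none.
Not in check and no legal moves → stalemate.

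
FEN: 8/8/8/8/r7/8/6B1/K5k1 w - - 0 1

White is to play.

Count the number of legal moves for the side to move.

2

White to move; king on a1.
In check: yes, from the black rook on a4.
Legal moves: Kb2, Kb1.
Count: 2.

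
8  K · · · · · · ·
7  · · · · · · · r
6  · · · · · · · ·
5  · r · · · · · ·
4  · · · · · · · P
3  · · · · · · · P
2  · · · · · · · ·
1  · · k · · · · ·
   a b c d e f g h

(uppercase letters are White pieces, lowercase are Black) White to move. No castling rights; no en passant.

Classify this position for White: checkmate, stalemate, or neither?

White to move; white king on a8.
In check: no.
Legal moves for White: h5.
White has 1 legal move and is not in check → neither.

neither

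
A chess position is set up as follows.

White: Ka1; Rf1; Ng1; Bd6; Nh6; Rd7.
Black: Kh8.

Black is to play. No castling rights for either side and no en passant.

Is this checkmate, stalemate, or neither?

Black to move; black king on h8.
In check: no.
King squares — g7: attacked by Rd7; h7: attacked by Rd7; g8: attacked by Nh6.
Legal moves for Black: none.
Not in check and no legal moves → stalemate.

stalemate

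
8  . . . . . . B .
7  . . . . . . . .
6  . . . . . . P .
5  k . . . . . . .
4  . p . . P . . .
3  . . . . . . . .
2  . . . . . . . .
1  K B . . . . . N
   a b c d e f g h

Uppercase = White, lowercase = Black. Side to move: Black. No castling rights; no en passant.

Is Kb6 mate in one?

no

After Kb6: white king on a1; in check: no.
White is not in check, so this cannot be checkmate.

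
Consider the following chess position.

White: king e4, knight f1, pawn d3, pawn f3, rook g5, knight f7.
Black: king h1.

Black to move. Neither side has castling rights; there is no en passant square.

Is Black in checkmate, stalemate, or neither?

stalemate

Black to move; black king on h1.
In check: no.
King squares — g1: attacked by Rg5; g2: attacked by Rg5; h2: attacked by Nf1.
Legal moves for Black: none.
Not in check and no legal moves → stalemate.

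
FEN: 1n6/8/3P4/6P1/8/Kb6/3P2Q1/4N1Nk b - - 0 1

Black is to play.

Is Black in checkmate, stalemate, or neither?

checkmate

Black to move; black king on h1.
In check: yes, from the white queen on g2.
King squares — g1: attacked by Qg2; g2: attacked by Ne1; h2: attacked by Qg2.
Legal moves for Black: none.
In check with no legal moves → checkmate.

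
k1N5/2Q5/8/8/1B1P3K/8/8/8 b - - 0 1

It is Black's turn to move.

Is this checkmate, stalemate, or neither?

Black to move; black king on a8.
In check: no.
King squares — a7: attacked by Qc7; b7: attacked by Qc7; b8: attacked by Qc7.
Legal moves for Black: none.
Not in check and no legal moves → stalemate.

stalemate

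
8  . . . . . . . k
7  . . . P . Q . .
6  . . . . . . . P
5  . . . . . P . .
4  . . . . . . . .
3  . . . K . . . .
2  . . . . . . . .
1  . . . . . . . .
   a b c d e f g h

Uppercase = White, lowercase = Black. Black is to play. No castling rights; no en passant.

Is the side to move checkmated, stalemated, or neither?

stalemate

Black to move; black king on h8.
In check: no.
King squares — g7: attacked by Ph6; h7: attacked by Qf7; g8: attacked by Qf7.
Legal moves for Black: none.
Not in check and no legal moves → stalemate.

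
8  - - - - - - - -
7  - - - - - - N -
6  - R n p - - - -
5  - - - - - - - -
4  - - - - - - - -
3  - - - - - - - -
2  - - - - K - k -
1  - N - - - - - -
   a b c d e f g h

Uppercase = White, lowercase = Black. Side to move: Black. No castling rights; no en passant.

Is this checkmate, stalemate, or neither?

neither

Black to move; black king on g2.
In check: no.
Legal moves for Black: Nd8, Nb8, Ne7, Na7, Ne5, Na5, Nd4+, Nb4, Kh3, Kg3, Kh2, Kh1, Kg1, d5.
Black has 14 legal moves and is not in check → neither.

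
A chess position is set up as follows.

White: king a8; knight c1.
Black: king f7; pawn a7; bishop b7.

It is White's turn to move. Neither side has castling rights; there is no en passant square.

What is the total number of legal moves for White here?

White to move; king on a8.
In check: yes, from the black bishop on b7.
Legal moves: Kb8, Kxb7, Kxa7.
Count: 3.

3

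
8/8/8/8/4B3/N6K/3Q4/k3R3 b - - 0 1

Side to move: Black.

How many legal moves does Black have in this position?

Black to move; king on a1.
In check: yes, from the white rook on e1.
Legal moves: none.
Count: 0.

0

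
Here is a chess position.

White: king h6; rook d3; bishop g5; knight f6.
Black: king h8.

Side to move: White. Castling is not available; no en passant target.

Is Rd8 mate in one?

After Rd8: black king on h8; in check: yes, from the white rook on d8.
King squares — g7: attacked by Kh6; h7: attacked by Nf6; g8: attacked by Nf6.
Black has no legal moves → checkmate.

yes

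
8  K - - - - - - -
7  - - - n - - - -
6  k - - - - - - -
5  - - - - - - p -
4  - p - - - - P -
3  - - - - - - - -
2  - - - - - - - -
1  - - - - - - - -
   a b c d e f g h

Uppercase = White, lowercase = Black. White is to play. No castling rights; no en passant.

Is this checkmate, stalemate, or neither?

White to move; white king on a8.
In check: no.
King squares — a7: attacked by Ka6; b7: attacked by Ka6; b8: attacked by Nd7.
Legal moves for White: none.
Not in check and no legal moves → stalemate.

stalemate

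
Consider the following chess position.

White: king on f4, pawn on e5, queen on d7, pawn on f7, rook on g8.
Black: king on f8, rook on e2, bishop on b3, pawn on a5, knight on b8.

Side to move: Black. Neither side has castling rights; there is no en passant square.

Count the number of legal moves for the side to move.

Black to move; king on f8.
In check: yes, from the white rook on g8.
Legal moves: none.
Count: 0.

0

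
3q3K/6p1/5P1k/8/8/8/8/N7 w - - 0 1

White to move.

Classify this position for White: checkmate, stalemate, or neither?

checkmate

White to move; white king on h8.
In check: yes, from the black queen on d8.
King squares — g7: attacked by Kh6; h7: attacked by Kh6; g8: attacked by Qd8.
Legal moves for White: none.
In check with no legal moves → checkmate.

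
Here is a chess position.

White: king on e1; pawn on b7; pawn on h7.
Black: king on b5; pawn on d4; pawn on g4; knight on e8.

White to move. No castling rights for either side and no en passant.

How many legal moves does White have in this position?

White to move; king on e1.
In check: no.
Legal moves: Kf2, Ke2, Kd2, Kf1, Kd1, h8=Q, h8=R, h8=B, h8=N, b8=Q+, b8=R+, b8=B, b8=N.
Count: 13.

13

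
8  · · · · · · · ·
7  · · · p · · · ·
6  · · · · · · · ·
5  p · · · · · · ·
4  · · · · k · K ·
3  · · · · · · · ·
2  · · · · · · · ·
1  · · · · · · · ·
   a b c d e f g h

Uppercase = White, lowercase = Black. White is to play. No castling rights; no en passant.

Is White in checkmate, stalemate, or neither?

neither

White to move; white king on g4.
In check: no.
Legal moves for White: Kh5, Kg5, Kh4, Kh3, Kg3.
White has 5 legal moves and is not in check → neither.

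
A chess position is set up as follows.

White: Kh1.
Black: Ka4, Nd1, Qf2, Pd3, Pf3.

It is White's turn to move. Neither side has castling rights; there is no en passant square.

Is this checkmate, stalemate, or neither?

White to move; white king on h1.
In check: no.
King squares — g1: attacked by Qf2; g2: attacked by Qf2; h2: attacked by Qf2.
Legal moves for White: none.
Not in check and no legal moves → stalemate.

stalemate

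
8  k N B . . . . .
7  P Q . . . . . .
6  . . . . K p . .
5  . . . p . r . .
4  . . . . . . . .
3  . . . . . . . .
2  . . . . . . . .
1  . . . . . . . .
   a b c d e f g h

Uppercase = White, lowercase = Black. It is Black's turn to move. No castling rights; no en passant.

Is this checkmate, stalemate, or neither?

Black to move; black king on a8.
In check: yes, from the white queen on b7.
King squares — a7: attacked by Qb7; b7: attacked by Bc8; b8: attacked by Pa7.
Legal moves for Black: none.
In check with no legal moves → checkmate.

checkmate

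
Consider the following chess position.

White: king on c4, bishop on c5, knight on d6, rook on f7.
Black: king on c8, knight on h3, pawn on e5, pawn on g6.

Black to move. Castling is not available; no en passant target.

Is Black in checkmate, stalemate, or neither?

Black to move; black king on c8.
In check: yes, from the white knight on d6.
King squares — b7: attacked by Nd6; c7: attacked by Rf7; d7: attacked by Rf7; b8: available; d8: available.
Legal moves for Black: Kd8, Kb8.
Black is in check but has 2 legal moves → neither.

neither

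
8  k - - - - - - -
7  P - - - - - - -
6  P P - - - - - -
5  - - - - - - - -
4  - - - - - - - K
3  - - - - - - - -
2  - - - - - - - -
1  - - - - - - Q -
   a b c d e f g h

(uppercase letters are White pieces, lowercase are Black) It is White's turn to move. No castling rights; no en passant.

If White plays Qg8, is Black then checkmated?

yes

After Qg8: black king on a8; in check: yes, from the white queen on g8.
King squares — a7: attacked by Pb6; b7: attacked by Pa6; b8: attacked by Pa7.
Black has no legal moves → checkmate.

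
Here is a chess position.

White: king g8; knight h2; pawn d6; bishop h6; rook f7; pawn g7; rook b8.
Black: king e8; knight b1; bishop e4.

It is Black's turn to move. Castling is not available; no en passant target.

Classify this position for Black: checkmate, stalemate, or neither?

Black to move; black king on e8.
In check: yes, from the white rook on b8.
King squares — d7: attacked by Rf7; e7: attacked by Pd6; f7: attacked by Kg8; d8: attacked by Rb8; f8: attacked by Rf7.
Legal moves for Black: none.
In check with no legal moves → checkmate.

checkmate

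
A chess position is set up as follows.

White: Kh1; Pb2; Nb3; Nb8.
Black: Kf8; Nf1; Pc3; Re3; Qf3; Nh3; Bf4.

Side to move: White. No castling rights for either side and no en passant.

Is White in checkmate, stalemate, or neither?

checkmate

White to move; white king on h1.
In check: yes, from the black queen on f3.
King squares — g1: attacked by Nh3; g2: attacked by Qf3; h2: attacked by Nf1.
Legal moves for White: none.
In check with no legal moves → checkmate.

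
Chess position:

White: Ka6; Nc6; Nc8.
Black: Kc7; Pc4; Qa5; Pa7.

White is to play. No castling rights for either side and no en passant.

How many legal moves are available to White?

White to move; king on a6.
In check: yes, from the black queen on a5.
Legal moves: Kxa5, Nxa5.
Count: 2.

2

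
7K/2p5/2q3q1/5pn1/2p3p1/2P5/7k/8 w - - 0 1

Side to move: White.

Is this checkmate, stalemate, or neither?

stalemate

White to move; white king on h8.
In check: no.
King squares — g7: attacked by Qg6; h7: attacked by Ng5; g8: attacked by Qg6.
Legal moves for White: none.
Not in check and no legal moves → stalemate.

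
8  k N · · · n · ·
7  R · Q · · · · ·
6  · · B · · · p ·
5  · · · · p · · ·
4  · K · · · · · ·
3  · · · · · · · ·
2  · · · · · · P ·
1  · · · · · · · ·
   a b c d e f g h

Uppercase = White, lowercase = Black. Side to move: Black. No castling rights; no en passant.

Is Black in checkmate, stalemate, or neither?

checkmate

Black to move; black king on a8.
In check: yes, from the white bishop on c6 and the white rook on a7.
King squares — a7: attacked by Qc7; b7: attacked by Bc6; b8: attacked by Qc7.
Legal moves for Black: none.
In check with no legal moves → checkmate.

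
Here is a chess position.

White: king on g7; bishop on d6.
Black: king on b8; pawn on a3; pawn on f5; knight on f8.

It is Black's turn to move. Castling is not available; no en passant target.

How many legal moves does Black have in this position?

4

Black to move; king on b8.
In check: yes, from the white bishop on d6.
Legal moves: Kc8, Ka8, Kb7, Ka7.
Count: 4.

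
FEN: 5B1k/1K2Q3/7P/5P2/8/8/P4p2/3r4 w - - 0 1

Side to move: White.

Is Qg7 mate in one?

yes

After Qg7: black king on h8; in check: yes, from the white queen on g7.
King squares — g7: attacked by Ph6; h7: attacked by Qg7; g8: attacked by Qg7.
Black has no legal moves → checkmate.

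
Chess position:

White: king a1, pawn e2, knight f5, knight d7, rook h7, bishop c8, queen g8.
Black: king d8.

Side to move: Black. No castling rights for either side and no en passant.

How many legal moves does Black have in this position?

Black to move; king on d8.
In check: yes, from the white queen on g8.
Legal moves: Kc7.
Count: 1.

1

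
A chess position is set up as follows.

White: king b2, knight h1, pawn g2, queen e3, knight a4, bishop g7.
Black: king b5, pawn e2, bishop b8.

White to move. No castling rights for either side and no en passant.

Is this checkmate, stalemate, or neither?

neither

White to move; white king on b2.
In check: no.
Legal moves for White include: Bh8, Bf8, Bh6, Bf6, Be5, Bd4, Bc3, Nb6, Nc5, Nc3+, Qe8+, Qe7, Qa7, Qh6, Qe6, Qb6+, Qg5+, Qe5+, ... (list truncated; more exist).
White has legal moves and is not in check → neither.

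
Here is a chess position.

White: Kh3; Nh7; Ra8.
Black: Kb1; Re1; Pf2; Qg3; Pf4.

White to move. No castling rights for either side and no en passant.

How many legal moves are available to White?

0

White to move; king on h3.
In check: yes, from the black queen on g3.
Legal moves: none.
Count: 0.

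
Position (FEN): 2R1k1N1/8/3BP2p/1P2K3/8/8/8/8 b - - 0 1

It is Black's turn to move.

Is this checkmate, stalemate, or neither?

checkmate

Black to move; black king on e8.
In check: yes, from the white rook on c8.
King squares — d7: attacked by Pe6; e7: attacked by Bd6; f7: attacked by Pe6; d8: attacked by Rc8; f8: attacked by Bd6.
Legal moves for Black: none.
In check with no legal moves → checkmate.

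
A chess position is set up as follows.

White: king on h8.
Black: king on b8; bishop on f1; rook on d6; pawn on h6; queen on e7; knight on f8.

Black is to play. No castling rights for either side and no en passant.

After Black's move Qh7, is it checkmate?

yes

After Qh7: white king on h8; in check: yes, from the black queen on h7.
King squares — g7: attacked by Qh7; h7: attacked by Nf8; g8: attacked by Qh7.
White has no legal moves → checkmate.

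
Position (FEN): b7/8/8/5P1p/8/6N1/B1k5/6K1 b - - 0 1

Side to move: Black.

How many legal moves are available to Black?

Black to move; king on c2.
In check: no.
Legal moves: Bb7, Bc6, Bd5, Be4, Bf3, Bg2, Bh1, Kd3, Kc3, Kd2, Kb2, Kd1, Kc1, h4.
Count: 14.

14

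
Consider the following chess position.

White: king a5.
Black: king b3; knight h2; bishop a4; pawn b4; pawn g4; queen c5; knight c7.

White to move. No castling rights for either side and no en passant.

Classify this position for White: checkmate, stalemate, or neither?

checkmate

White to move; white king on a5.
In check: yes, from the black queen on c5.
King squares — a4: attacked by Kb3; b4: attacked by Kb3; b5: attacked by Ba4; a6: attacked by Nc7; b6: attacked by Qc5.
Legal moves for White: none.
In check with no legal moves → checkmate.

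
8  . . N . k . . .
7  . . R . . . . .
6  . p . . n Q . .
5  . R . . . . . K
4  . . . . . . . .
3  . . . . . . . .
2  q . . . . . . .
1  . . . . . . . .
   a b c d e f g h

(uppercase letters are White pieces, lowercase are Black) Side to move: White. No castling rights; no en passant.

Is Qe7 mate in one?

yes

After Qe7: black king on e8; in check: yes, from the white queen on e7.
King squares — d7: attacked by Rc7; e7: attacked by Rc7; f7: attacked by Qe7; d8: attacked by Qe7; f8: attacked by Qe7.
Black has no legal moves → checkmate.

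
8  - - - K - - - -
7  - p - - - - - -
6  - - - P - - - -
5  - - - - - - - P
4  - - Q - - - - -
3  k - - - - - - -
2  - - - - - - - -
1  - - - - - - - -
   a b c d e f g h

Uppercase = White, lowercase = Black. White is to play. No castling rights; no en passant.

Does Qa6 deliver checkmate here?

After Qa6: black king on a3; in check: yes, from the white queen on a6.
Black has 4 legal replies: Kb4, Kb3, Kb2, bxa6.
In check but a legal move exists → not checkmate.

no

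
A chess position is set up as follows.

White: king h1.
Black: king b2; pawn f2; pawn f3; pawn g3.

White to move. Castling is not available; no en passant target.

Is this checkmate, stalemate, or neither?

White to move; white king on h1.
In check: no.
King squares — g1: attacked by Pf2; g2: attacked by Pf3; h2: attacked by Pg3.
Legal moves for White: none.
Not in check and no legal moves → stalemate.

stalemate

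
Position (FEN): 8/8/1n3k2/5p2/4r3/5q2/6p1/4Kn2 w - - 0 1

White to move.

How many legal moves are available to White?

0

White to move; king on e1.
In check: yes, from the black rook on e4.
Legal moves: none.
Count: 0.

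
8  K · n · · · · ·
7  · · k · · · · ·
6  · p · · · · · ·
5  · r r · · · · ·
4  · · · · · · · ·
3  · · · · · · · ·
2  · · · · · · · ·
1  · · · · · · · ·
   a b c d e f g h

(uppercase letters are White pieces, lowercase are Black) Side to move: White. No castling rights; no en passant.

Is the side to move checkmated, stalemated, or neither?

White to move; white king on a8.
In check: no.
King squares — a7: attacked by Nc8; b7: attacked by Kc7; b8: attacked by Kc7.
Legal moves for White: none.
Not in check and no legal moves → stalemate.

stalemate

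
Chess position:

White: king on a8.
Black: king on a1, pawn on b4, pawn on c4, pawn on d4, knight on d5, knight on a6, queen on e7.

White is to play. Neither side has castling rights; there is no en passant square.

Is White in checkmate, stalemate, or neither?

White to move; white king on a8.
In check: no.
King squares — a7: attacked by Qe7; b7: attacked by Qe7; b8: attacked by Na6.
Legal moves for White: none.
Not in check and no legal moves → stalemate.

stalemate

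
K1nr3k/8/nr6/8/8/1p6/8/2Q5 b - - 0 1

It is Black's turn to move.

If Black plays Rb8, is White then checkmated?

After Rb8: white king on a8; in check: yes, from the black rook on b8.
King squares — a7: attacked by Nc8; b7: attacked by Rb8; b8: attacked by Na6.
White has no legal moves → checkmate.

yes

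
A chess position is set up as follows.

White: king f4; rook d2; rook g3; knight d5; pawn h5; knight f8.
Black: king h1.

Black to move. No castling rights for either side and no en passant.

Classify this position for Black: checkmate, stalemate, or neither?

Black to move; black king on h1.
In check: no.
King squares — g1: attacked by Rg3; g2: attacked by Rd2; h2: attacked by Rd2.
Legal moves for Black: none.
Not in check and no legal moves → stalemate.

stalemate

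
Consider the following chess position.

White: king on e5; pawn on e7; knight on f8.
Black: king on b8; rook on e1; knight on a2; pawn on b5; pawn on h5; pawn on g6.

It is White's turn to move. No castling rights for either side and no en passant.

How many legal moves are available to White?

White to move; king on e5.
In check: yes, from the black rook on e1.
Legal moves: Kf6, Kd6, Kd5, Kf4, Kd4.
Count: 5.

5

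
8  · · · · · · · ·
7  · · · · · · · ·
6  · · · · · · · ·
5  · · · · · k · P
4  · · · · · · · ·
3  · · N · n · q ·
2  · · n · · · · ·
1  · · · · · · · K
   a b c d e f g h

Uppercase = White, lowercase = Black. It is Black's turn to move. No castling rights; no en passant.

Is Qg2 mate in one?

After Qg2: white king on h1; in check: yes, from the black queen on g2.
King squares — g1: attacked by Qg2; g2: attacked by Ne3; h2: attacked by Qg2.
White has no legal moves → checkmate.

yes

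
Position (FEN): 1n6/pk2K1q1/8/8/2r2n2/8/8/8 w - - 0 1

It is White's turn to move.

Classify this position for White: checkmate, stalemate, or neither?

White to move; white king on e7.
In check: yes, from the black queen on g7.
King squares — d6: available; e6: attacked by Nf4; f6: attacked by Qg7; d7: attacked by Qg7; f7: attacked by Qg7; d8: available; e8: available; f8: attacked by Qg7.
Legal moves for White: Ke8, Kd8, Kd6.
White is in check but has 3 legal moves → neither.

neither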